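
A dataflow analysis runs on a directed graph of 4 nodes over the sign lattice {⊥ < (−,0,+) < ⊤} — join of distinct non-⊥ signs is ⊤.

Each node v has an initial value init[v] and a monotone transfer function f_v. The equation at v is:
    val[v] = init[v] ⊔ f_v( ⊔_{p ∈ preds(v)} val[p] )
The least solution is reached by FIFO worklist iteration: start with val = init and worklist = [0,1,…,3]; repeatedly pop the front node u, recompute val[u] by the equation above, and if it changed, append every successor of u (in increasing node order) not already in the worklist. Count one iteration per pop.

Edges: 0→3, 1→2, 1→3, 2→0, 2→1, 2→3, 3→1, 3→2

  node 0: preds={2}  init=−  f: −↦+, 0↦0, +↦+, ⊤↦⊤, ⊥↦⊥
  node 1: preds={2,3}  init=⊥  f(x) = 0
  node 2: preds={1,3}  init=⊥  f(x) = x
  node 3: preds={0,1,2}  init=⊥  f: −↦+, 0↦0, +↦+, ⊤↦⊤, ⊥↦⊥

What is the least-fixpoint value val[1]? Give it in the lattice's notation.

Iteration log — 10 steps:
  step 1. node 0  ⊔preds=⊥  new=−  stable
  step 2. node 1  ⊔preds=⊥  new=0  old=⊥  +wl: 
  step 3. node 2  ⊔preds=0  new=0  old=⊥  +wl: 0,1
  step 4. node 3  ⊔preds=⊤  new=⊤  old=⊥  +wl: 2
  step 5. node 0  ⊔preds=0  new=⊤  old=−  +wl: 3
  step 6. node 1  ⊔preds=⊤  new=0  stable
  step 7. node 2  ⊔preds=⊤  new=⊤  old=0  +wl: 0,1
  step 8. node 3  ⊔preds=⊤  new=⊤  stable
  step 9. node 0  ⊔preds=⊤  new=⊤  stable
  step 10. node 1  ⊔preds=⊤  new=0  stable

Least fixpoint reached:
  node 0: ⊤
  node 1: 0
  node 2: ⊤
  node 3: ⊤

0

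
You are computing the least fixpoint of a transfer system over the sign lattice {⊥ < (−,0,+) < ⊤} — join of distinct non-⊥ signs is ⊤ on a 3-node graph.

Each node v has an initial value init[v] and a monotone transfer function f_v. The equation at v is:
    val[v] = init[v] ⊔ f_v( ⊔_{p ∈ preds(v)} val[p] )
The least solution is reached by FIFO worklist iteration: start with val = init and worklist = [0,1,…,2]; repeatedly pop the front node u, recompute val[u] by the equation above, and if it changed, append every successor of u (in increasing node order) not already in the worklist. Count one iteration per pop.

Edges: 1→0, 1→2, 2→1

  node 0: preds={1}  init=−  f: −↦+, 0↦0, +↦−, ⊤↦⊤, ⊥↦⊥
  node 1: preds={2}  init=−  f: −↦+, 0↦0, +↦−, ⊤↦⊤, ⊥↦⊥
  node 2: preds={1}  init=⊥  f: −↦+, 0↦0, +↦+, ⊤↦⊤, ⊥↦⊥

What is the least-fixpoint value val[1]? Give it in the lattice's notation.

Worklist (4 pops):
  #1 pop 0: in=− → ⊤ (was −); enqueue []
  #2 pop 1: in=⊥ → − (no change)
  #3 pop 2: in=− → + (was ⊥); enqueue [1]
  #4 pop 1: in=+ → − (no change)

Fixpoint:
  val[0] = ⊤
  val[1] = −
  val[2] = +

−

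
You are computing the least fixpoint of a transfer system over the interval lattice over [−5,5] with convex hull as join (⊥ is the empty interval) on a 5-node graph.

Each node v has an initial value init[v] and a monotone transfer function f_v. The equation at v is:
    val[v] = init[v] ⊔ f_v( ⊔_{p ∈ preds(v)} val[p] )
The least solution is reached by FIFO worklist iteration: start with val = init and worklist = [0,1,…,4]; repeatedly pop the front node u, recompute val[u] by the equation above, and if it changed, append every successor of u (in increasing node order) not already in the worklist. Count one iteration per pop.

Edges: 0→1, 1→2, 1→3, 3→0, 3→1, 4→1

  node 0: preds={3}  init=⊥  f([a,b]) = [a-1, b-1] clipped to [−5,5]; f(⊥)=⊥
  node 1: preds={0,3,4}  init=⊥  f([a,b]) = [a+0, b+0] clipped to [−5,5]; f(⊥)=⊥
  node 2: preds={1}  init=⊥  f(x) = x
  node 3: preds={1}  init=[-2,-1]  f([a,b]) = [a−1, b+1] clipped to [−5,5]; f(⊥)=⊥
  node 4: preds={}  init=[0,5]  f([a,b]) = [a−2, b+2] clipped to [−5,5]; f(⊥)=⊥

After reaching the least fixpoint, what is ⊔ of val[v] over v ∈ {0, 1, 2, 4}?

[-5,5]

Iteration log — 11 steps:
  step 1. node 0  ⊔preds=[-2,-1]  new=[-3,-2]  old=⊥  +wl: 
  step 2. node 1  ⊔preds=[-3,5]  new=[-3,5]  old=⊥  +wl: 
  step 3. node 2  ⊔preds=[-3,5]  new=[-3,5]  old=⊥  +wl: 
  step 4. node 3  ⊔preds=[-3,5]  new=[-4,5]  old=[-2,-1]  +wl: 0,1
  step 5. node 4  ⊔preds=⊥  new=[0,5]  stable
  step 6. node 0  ⊔preds=[-4,5]  new=[-5,4]  old=[-3,-2]  +wl: 
  step 7. node 1  ⊔preds=[-5,5]  new=[-5,5]  old=[-3,5]  +wl: 2,3
  step 8. node 2  ⊔preds=[-5,5]  new=[-5,5]  old=[-3,5]  +wl: 
  step 9. node 3  ⊔preds=[-5,5]  new=[-5,5]  old=[-4,5]  +wl: 0,1
  step 10. node 0  ⊔preds=[-5,5]  new=[-5,4]  stable
  step 11. node 1  ⊔preds=[-5,5]  new=[-5,5]  stable

Least fixpoint reached:
  node 0: [-5,4]
  node 1: [-5,5]
  node 2: [-5,5]
  node 3: [-5,5]
  node 4: [0,5]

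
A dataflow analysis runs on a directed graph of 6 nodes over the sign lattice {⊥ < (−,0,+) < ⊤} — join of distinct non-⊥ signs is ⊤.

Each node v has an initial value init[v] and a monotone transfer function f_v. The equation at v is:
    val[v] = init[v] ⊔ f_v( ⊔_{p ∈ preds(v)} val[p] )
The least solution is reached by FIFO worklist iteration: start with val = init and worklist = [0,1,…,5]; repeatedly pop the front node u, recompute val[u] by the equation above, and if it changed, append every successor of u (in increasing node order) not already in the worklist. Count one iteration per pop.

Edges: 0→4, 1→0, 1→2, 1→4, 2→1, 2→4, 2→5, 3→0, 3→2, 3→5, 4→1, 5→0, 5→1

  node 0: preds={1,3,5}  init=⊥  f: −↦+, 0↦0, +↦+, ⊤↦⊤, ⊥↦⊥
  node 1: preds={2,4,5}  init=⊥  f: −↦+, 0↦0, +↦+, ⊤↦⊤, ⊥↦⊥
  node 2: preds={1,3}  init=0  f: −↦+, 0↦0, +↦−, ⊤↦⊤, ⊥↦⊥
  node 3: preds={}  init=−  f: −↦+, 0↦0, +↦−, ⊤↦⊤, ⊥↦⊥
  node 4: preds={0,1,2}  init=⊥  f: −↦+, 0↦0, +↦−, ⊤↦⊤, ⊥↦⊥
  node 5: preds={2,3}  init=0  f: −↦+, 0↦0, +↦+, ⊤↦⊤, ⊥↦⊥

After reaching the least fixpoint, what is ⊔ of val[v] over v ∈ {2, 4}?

Worklist (11 pops):
  #1 pop 0: in=⊤ → ⊤ (was ⊥); enqueue []
  #2 pop 1: in=0 → 0 (was ⊥); enqueue [0]
  #3 pop 2: in=⊤ → ⊤ (was 0); enqueue [1]
  #4 pop 3: in=⊥ → − (no change)
  #5 pop 4: in=⊤ → ⊤ (was ⊥); enqueue []
  #6 pop 5: in=⊤ → ⊤ (was 0); enqueue []
  #7 pop 0: in=⊤ → ⊤ (no change)
  #8 pop 1: in=⊤ → ⊤ (was 0); enqueue [0,2,4]
  #9 pop 0: in=⊤ → ⊤ (no change)
  #10 pop 2: in=⊤ → ⊤ (no change)
  #11 pop 4: in=⊤ → ⊤ (no change)

Fixpoint:
  val[0] = ⊤
  val[1] = ⊤
  val[2] = ⊤
  val[3] = −
  val[4] = ⊤
  val[5] = ⊤

⊤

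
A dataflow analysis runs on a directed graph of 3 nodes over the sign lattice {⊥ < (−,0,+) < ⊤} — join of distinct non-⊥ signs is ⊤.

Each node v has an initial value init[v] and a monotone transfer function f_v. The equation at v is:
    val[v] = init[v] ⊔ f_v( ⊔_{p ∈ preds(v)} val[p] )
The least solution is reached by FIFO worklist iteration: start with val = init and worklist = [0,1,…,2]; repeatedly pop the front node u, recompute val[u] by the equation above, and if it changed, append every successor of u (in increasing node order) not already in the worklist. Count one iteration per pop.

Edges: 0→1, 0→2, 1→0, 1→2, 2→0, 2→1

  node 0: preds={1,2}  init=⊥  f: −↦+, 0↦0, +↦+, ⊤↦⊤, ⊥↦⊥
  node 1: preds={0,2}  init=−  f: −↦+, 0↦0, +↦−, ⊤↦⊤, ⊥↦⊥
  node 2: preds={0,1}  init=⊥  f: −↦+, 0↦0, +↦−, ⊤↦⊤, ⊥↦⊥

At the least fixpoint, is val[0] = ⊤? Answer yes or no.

Worklist (7 pops):
  #1 pop 0: in=− → + (was ⊥); enqueue []
  #2 pop 1: in=+ → − (no change)
  #3 pop 2: in=⊤ → ⊤ (was ⊥); enqueue [0,1]
  #4 pop 0: in=⊤ → ⊤ (was +); enqueue [2]
  #5 pop 1: in=⊤ → ⊤ (was −); enqueue [0]
  #6 pop 2: in=⊤ → ⊤ (no change)
  #7 pop 0: in=⊤ → ⊤ (no change)

Fixpoint:
  val[0] = ⊤
  val[1] = ⊤
  val[2] = ⊤

yes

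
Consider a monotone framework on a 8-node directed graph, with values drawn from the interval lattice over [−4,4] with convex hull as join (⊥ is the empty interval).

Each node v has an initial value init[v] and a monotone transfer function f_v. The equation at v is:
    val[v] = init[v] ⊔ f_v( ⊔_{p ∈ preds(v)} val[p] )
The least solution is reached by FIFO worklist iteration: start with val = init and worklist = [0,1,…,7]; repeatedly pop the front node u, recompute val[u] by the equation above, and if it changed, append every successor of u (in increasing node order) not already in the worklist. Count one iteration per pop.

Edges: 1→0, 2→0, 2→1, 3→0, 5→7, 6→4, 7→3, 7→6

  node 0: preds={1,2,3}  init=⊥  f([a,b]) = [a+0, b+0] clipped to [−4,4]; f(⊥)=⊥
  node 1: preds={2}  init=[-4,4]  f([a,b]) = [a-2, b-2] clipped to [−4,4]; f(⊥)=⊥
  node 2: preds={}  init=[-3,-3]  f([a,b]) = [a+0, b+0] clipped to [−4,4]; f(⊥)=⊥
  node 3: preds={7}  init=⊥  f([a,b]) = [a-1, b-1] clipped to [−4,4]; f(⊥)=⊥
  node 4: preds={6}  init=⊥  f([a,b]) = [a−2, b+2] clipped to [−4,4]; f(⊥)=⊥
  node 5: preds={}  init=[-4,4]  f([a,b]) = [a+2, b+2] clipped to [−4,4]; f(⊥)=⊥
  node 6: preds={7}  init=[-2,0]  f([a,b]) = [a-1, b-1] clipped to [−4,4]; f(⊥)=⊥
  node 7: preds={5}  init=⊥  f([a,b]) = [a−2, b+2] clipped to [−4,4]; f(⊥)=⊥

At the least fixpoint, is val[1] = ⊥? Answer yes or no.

no

Iteration log — 12 steps:
  step 1. node 0  ⊔preds=[-4,4]  new=[-4,4]  old=⊥  +wl: 
  step 2. node 1  ⊔preds=[-3,-3]  new=[-4,4]  stable
  step 3. node 2  ⊔preds=⊥  new=[-3,-3]  stable
  step 4. node 3  ⊔preds=⊥  new=⊥  stable
  step 5. node 4  ⊔preds=[-2,0]  new=[-4,2]  old=⊥  +wl: 
  step 6. node 5  ⊔preds=⊥  new=[-4,4]  stable
  step 7. node 6  ⊔preds=⊥  new=[-2,0]  stable
  step 8. node 7  ⊔preds=[-4,4]  new=[-4,4]  old=⊥  +wl: 3,6
  step 9. node 3  ⊔preds=[-4,4]  new=[-4,3]  old=⊥  +wl: 0
  step 10. node 6  ⊔preds=[-4,4]  new=[-4,3]  old=[-2,0]  +wl: 4
  step 11. node 0  ⊔preds=[-4,4]  new=[-4,4]  stable
  step 12. node 4  ⊔preds=[-4,3]  new=[-4,4]  old=[-4,2]  +wl: 

Least fixpoint reached:
  node 0: [-4,4]
  node 1: [-4,4]
  node 2: [-3,-3]
  node 3: [-4,3]
  node 4: [-4,4]
  node 5: [-4,4]
  node 6: [-4,3]
  node 7: [-4,4]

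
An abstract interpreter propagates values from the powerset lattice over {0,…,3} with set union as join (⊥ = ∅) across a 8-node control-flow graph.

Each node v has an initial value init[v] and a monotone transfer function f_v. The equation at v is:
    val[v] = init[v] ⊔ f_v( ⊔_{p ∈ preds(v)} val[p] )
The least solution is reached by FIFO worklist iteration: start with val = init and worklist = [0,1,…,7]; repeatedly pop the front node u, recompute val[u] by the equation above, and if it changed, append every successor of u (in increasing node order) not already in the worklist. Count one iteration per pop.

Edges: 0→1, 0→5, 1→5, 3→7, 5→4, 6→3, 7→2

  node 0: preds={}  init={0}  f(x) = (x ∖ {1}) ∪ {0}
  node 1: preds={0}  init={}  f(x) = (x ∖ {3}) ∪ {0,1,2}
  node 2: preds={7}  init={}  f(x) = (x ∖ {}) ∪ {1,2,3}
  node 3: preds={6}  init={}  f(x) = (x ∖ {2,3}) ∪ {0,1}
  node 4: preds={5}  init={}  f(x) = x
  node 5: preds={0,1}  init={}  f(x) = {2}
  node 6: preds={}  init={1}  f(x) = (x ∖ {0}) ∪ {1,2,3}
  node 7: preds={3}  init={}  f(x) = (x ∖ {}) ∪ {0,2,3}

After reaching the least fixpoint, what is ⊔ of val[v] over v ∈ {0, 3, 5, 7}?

{0,1,2,3}

Iteration log — 11 steps:
  step 1. node 0  ⊔preds={}  new={0}  stable
  step 2. node 1  ⊔preds={0}  new={0,1,2}  old={}  +wl: 
  step 3. node 2  ⊔preds={}  new={1,2,3}  old={}  +wl: 
  step 4. node 3  ⊔preds={1}  new={0,1}  old={}  +wl: 
  step 5. node 4  ⊔preds={}  new={}  stable
  step 6. node 5  ⊔preds={0,1,2}  new={2}  old={}  +wl: 4
  step 7. node 6  ⊔preds={}  new={1,2,3}  old={1}  +wl: 3
  step 8. node 7  ⊔preds={0,1}  new={0,1,2,3}  old={}  +wl: 2
  step 9. node 4  ⊔preds={2}  new={2}  old={}  +wl: 
  step 10. node 3  ⊔preds={1,2,3}  new={0,1}  stable
  step 11. node 2  ⊔preds={0,1,2,3}  new={0,1,2,3}  old={1,2,3}  +wl: 

Least fixpoint reached:
  node 0: {0}
  node 1: {0,1,2}
  node 2: {0,1,2,3}
  node 3: {0,1}
  node 4: {2}
  node 5: {2}
  node 6: {1,2,3}
  node 7: {0,1,2,3}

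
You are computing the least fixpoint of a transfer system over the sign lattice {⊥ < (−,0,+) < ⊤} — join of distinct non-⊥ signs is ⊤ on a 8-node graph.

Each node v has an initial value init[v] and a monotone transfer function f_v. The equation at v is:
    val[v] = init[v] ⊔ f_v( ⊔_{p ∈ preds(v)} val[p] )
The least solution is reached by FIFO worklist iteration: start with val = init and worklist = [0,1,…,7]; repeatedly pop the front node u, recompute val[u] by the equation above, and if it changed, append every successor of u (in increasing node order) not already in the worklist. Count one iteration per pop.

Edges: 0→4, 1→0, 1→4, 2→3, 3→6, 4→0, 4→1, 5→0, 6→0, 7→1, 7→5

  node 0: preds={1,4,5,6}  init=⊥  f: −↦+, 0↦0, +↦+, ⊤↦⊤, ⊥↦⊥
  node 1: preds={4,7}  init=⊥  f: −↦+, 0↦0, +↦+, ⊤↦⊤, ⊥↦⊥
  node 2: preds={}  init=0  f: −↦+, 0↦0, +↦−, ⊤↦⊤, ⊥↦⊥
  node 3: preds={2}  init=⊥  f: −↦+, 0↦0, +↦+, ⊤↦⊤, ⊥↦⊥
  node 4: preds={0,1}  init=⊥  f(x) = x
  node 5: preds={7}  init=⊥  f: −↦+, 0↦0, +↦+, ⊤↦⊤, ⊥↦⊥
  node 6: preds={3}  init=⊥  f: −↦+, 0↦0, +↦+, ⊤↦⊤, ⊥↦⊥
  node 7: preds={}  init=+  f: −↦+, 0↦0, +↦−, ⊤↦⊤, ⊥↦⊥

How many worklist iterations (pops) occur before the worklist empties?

Trace (15 dequeues):
  [1] u=0 | in ⊥ | out ⊥ | ==
  [2] u=1 | in + | out + | prev ⊥ | push {0}
  [3] u=2 | in ⊥ | out 0 | ==
  [4] u=3 | in 0 | out 0 | prev ⊥ | push {}
  [5] u=4 | in + | out + | prev ⊥ | push {1}
  [6] u=5 | in + | out + | prev ⊥ | push {}
  [7] u=6 | in 0 | out 0 | prev ⊥ | push {}
  [8] u=7 | in ⊥ | out + | ==
  [9] u=0 | in ⊤ | out ⊤ | prev ⊥ | push {4}
  [10] u=1 | in + | out + | ==
  [11] u=4 | in ⊤ | out ⊤ | prev + | push {0,1}
  [12] u=0 | in ⊤ | out ⊤ | ==
  [13] u=1 | in ⊤ | out ⊤ | prev + | push {0,4}
  [14] u=0 | in ⊤ | out ⊤ | ==
  [15] u=4 | in ⊤ | out ⊤ | ==

Converged values:
  [0] ⊤
  [1] ⊤
  [2] 0
  [3] 0
  [4] ⊤
  [5] +
  [6] 0
  [7] +

15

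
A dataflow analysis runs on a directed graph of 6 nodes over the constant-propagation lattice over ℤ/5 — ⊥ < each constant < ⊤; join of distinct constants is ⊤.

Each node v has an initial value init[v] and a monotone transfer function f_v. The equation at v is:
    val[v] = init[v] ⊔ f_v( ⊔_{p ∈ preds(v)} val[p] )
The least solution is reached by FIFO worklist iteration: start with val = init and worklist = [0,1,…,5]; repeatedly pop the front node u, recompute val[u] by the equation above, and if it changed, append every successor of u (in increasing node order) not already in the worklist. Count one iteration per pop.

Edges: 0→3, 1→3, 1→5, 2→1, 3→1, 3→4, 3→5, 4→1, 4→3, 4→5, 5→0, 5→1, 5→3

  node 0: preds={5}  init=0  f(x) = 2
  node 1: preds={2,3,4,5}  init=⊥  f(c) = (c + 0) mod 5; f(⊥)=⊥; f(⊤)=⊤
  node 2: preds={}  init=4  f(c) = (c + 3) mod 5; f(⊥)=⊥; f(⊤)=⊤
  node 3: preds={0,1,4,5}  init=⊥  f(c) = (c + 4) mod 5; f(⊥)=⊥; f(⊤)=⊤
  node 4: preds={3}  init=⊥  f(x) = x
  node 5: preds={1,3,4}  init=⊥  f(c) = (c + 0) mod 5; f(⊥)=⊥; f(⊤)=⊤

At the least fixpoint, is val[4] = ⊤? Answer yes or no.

yes

Worklist (10 pops):
  #1 pop 0: in=⊥ → ⊤ (was 0); enqueue []
  #2 pop 1: in=4 → 4 (was ⊥); enqueue []
  #3 pop 2: in=⊥ → 4 (no change)
  #4 pop 3: in=⊤ → ⊤ (was ⊥); enqueue [1]
  #5 pop 4: in=⊤ → ⊤ (was ⊥); enqueue [3]
  #6 pop 5: in=⊤ → ⊤ (was ⊥); enqueue [0]
  #7 pop 1: in=⊤ → ⊤ (was 4); enqueue [5]
  #8 pop 3: in=⊤ → ⊤ (no change)
  #9 pop 0: in=⊤ → ⊤ (no change)
  #10 pop 5: in=⊤ → ⊤ (no change)

Fixpoint:
  val[0] = ⊤
  val[1] = ⊤
  val[2] = 4
  val[3] = ⊤
  val[4] = ⊤
  val[5] = ⊤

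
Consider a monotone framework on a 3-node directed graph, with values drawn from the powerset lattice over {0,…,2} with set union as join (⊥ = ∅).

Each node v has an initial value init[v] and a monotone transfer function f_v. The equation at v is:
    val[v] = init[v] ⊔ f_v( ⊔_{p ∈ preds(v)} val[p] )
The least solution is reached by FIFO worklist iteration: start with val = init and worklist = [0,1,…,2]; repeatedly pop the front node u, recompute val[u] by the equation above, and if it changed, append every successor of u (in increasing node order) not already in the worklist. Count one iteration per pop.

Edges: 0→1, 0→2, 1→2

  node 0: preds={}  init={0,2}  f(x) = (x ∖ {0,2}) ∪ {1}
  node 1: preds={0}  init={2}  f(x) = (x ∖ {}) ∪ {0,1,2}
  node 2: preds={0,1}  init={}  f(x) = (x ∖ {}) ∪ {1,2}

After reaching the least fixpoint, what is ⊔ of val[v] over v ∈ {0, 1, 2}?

{0,1,2}

Worklist (3 pops):
  #1 pop 0: in={} → {0,1,2} (was {0,2}); enqueue []
  #2 pop 1: in={0,1,2} → {0,1,2} (was {2}); enqueue []
  #3 pop 2: in={0,1,2} → {0,1,2} (was {}); enqueue []

Fixpoint:
  val[0] = {0,1,2}
  val[1] = {0,1,2}
  val[2] = {0,1,2}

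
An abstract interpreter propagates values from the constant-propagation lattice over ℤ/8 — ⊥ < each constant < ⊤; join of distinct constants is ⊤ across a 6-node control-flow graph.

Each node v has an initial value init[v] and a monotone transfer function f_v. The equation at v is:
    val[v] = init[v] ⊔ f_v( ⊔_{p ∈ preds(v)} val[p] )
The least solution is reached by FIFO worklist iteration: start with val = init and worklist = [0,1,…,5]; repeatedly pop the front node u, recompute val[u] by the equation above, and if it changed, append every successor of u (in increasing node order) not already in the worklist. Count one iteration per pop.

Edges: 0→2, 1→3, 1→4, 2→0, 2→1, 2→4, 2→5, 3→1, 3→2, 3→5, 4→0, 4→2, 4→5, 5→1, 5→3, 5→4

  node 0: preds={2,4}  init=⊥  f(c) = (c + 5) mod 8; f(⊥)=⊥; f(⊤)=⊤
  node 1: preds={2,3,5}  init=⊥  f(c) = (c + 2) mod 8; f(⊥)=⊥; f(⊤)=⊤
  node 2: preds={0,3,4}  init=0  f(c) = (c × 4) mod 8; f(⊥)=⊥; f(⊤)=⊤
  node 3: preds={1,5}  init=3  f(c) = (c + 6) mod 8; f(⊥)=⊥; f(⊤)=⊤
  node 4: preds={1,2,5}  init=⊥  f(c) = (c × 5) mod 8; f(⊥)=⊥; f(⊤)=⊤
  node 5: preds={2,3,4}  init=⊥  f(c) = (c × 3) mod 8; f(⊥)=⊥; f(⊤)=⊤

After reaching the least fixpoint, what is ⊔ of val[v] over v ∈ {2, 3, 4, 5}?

⊤

Iteration log — 11 steps:
  step 1. node 0  ⊔preds=0  new=5  old=⊥  +wl: 
  step 2. node 1  ⊔preds=⊤  new=⊤  old=⊥  +wl: 
  step 3. node 2  ⊔preds=⊤  new=⊤  old=0  +wl: 0,1
  step 4. node 3  ⊔preds=⊤  new=⊤  old=3  +wl: 2
  step 5. node 4  ⊔preds=⊤  new=⊤  old=⊥  +wl: 
  step 6. node 5  ⊔preds=⊤  new=⊤  old=⊥  +wl: 3,4
  step 7. node 0  ⊔preds=⊤  new=⊤  old=5  +wl: 
  step 8. node 1  ⊔preds=⊤  new=⊤  stable
  step 9. node 2  ⊔preds=⊤  new=⊤  stable
  step 10. node 3  ⊔preds=⊤  new=⊤  stable
  step 11. node 4  ⊔preds=⊤  new=⊤  stable

Least fixpoint reached:
  node 0: ⊤
  node 1: ⊤
  node 2: ⊤
  node 3: ⊤
  node 4: ⊤
  node 5: ⊤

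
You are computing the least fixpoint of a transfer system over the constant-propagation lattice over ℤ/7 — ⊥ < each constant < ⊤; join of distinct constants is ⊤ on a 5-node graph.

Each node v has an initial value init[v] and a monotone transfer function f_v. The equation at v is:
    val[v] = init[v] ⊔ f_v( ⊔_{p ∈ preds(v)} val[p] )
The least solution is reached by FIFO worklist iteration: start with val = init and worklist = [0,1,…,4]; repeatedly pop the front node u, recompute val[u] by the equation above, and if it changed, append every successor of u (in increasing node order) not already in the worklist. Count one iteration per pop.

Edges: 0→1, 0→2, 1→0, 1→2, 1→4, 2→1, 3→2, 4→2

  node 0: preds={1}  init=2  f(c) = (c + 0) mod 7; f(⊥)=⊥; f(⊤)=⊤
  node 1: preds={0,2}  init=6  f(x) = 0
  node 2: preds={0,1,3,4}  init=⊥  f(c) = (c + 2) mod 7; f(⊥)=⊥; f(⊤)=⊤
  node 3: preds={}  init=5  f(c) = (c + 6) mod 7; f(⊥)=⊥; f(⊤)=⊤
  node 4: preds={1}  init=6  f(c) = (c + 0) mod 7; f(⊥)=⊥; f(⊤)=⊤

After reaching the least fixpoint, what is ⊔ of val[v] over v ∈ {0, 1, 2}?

⊤

Worklist (8 pops):
  #1 pop 0: in=6 → ⊤ (was 2); enqueue []
  #2 pop 1: in=⊤ → ⊤ (was 6); enqueue [0]
  #3 pop 2: in=⊤ → ⊤ (was ⊥); enqueue [1]
  #4 pop 3: in=⊥ → 5 (no change)
  #5 pop 4: in=⊤ → ⊤ (was 6); enqueue [2]
  #6 pop 0: in=⊤ → ⊤ (no change)
  #7 pop 1: in=⊤ → ⊤ (no change)
  #8 pop 2: in=⊤ → ⊤ (no change)

Fixpoint:
  val[0] = ⊤
  val[1] = ⊤
  val[2] = ⊤
  val[3] = 5
  val[4] = ⊤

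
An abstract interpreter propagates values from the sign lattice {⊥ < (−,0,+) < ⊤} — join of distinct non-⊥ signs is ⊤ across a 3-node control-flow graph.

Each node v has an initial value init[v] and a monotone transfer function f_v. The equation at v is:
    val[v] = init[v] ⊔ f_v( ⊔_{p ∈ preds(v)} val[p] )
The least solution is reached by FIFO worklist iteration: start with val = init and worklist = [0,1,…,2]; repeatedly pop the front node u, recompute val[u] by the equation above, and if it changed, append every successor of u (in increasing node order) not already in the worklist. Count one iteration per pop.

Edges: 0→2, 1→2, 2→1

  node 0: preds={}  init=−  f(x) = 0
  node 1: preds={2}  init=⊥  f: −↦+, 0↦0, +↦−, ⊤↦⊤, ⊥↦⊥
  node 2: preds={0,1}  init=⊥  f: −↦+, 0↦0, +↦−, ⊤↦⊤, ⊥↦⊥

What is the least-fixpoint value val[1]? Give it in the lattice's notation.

⊤

Trace (5 dequeues):
  [1] u=0 | in ⊥ | out ⊤ | prev − | push {}
  [2] u=1 | in ⊥ | out ⊥ | ==
  [3] u=2 | in ⊤ | out ⊤ | prev ⊥ | push {1}
  [4] u=1 | in ⊤ | out ⊤ | prev ⊥ | push {2}
  [5] u=2 | in ⊤ | out ⊤ | ==

Converged values:
  [0] ⊤
  [1] ⊤
  [2] ⊤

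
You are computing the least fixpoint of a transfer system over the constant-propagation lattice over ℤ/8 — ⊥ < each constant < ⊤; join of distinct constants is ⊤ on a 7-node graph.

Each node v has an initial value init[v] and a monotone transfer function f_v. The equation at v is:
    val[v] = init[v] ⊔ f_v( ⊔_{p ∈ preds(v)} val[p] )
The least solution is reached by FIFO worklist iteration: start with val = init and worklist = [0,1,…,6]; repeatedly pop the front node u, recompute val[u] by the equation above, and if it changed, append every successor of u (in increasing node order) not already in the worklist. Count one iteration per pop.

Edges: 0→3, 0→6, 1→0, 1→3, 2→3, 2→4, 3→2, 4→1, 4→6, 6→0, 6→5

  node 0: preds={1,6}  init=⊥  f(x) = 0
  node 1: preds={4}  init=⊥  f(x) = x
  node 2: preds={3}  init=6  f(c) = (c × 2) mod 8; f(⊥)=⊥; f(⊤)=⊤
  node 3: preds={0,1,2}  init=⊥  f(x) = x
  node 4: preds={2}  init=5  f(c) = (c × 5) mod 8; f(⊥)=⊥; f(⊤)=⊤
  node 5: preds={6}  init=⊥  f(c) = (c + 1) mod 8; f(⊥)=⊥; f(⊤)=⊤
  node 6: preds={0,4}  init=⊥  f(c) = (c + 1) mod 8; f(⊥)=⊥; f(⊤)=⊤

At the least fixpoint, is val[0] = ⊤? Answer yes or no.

no

Trace (14 dequeues):
  [1] u=0 | in ⊥ | out 0 | prev ⊥ | push {}
  [2] u=1 | in 5 | out 5 | prev ⊥ | push {0}
  [3] u=2 | in ⊥ | out 6 | ==
  [4] u=3 | in ⊤ | out ⊤ | prev ⊥ | push {2}
  [5] u=4 | in 6 | out ⊤ | prev 5 | push {1}
  [6] u=5 | in ⊥ | out ⊥ | ==
  [7] u=6 | in ⊤ | out ⊤ | prev ⊥ | push {5}
  [8] u=0 | in ⊤ | out 0 | ==
  [9] u=2 | in ⊤ | out ⊤ | prev 6 | push {3,4}
  [10] u=1 | in ⊤ | out ⊤ | prev 5 | push {0}
  [11] u=5 | in ⊤ | out ⊤ | prev ⊥ | push {}
  [12] u=3 | in ⊤ | out ⊤ | ==
  [13] u=4 | in ⊤ | out ⊤ | ==
  [14] u=0 | in ⊤ | out 0 | ==

Converged values:
  [0] 0
  [1] ⊤
  [2] ⊤
  [3] ⊤
  [4] ⊤
  [5] ⊤
  [6] ⊤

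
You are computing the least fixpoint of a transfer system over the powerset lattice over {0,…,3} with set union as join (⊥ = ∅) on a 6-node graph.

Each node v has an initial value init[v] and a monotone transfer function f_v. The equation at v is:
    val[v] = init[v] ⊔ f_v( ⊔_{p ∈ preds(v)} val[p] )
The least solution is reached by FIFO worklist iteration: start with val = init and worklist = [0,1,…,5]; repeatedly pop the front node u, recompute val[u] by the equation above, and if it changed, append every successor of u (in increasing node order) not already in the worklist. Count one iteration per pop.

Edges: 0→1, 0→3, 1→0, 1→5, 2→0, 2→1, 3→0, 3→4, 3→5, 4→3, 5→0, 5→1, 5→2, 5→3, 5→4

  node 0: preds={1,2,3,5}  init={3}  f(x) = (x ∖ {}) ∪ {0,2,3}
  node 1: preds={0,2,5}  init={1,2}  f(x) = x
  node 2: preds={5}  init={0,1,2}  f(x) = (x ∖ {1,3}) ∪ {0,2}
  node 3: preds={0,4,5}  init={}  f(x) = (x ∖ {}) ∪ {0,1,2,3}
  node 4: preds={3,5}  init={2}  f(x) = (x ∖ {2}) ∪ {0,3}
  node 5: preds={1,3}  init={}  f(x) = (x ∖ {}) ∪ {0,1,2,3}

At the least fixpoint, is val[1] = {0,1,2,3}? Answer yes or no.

yes

Iteration log — 11 steps:
  step 1. node 0  ⊔preds={0,1,2}  new={0,1,2,3}  old={3}  +wl: 
  step 2. node 1  ⊔preds={0,1,2,3}  new={0,1,2,3}  old={1,2}  +wl: 0
  step 3. node 2  ⊔preds={}  new={0,1,2}  stable
  step 4. node 3  ⊔preds={0,1,2,3}  new={0,1,2,3}  old={}  +wl: 
  step 5. node 4  ⊔preds={0,1,2,3}  new={0,1,2,3}  old={2}  +wl: 3
  step 6. node 5  ⊔preds={0,1,2,3}  new={0,1,2,3}  old={}  +wl: 1,2,4
  step 7. node 0  ⊔preds={0,1,2,3}  new={0,1,2,3}  stable
  step 8. node 3  ⊔preds={0,1,2,3}  new={0,1,2,3}  stable
  step 9. node 1  ⊔preds={0,1,2,3}  new={0,1,2,3}  stable
  step 10. node 2  ⊔preds={0,1,2,3}  new={0,1,2}  stable
  step 11. node 4  ⊔preds={0,1,2,3}  new={0,1,2,3}  stable

Least fixpoint reached:
  node 0: {0,1,2,3}
  node 1: {0,1,2,3}
  node 2: {0,1,2}
  node 3: {0,1,2,3}
  node 4: {0,1,2,3}
  node 5: {0,1,2,3}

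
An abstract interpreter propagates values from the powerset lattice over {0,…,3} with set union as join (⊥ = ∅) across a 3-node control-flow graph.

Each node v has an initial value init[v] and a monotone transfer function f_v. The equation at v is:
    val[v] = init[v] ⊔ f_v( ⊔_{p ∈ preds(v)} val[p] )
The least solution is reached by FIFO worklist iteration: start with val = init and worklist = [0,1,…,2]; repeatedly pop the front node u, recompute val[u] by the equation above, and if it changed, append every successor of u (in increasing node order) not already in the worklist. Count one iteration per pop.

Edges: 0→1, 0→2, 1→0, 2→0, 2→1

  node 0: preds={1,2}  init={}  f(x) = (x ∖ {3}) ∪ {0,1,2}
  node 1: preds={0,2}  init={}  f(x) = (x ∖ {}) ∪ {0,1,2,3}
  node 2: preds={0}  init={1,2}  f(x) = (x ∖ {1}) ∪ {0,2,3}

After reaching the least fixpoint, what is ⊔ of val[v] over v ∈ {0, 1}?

{0,1,2,3}

Worklist (5 pops):
  #1 pop 0: in={1,2} → {0,1,2} (was {}); enqueue []
  #2 pop 1: in={0,1,2} → {0,1,2,3} (was {}); enqueue [0]
  #3 pop 2: in={0,1,2} → {0,1,2,3} (was {1,2}); enqueue [1]
  #4 pop 0: in={0,1,2,3} → {0,1,2} (no change)
  #5 pop 1: in={0,1,2,3} → {0,1,2,3} (no change)

Fixpoint:
  val[0] = {0,1,2}
  val[1] = {0,1,2,3}
  val[2] = {0,1,2,3}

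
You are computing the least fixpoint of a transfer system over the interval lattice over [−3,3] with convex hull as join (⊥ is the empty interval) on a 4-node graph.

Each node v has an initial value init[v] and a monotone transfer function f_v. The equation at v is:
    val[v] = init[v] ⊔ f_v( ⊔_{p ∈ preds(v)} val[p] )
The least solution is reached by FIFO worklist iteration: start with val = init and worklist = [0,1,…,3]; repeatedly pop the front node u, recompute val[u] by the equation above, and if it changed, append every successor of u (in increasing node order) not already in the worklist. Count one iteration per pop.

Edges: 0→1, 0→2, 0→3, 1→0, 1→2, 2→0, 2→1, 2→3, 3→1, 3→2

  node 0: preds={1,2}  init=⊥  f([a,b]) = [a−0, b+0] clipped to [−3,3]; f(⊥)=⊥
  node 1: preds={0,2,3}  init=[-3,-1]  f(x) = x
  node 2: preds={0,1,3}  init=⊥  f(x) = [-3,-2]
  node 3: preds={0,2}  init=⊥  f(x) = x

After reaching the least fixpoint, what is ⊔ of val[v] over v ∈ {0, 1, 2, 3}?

[-3,-1]

Worklist (7 pops):
  #1 pop 0: in=[-3,-1] → [-3,-1] (was ⊥); enqueue []
  #2 pop 1: in=[-3,-1] → [-3,-1] (no change)
  #3 pop 2: in=[-3,-1] → [-3,-2] (was ⊥); enqueue [0,1]
  #4 pop 3: in=[-3,-1] → [-3,-1] (was ⊥); enqueue [2]
  #5 pop 0: in=[-3,-1] → [-3,-1] (no change)
  #6 pop 1: in=[-3,-1] → [-3,-1] (no change)
  #7 pop 2: in=[-3,-1] → [-3,-2] (no change)

Fixpoint:
  val[0] = [-3,-1]
  val[1] = [-3,-1]
  val[2] = [-3,-2]
  val[3] = [-3,-1]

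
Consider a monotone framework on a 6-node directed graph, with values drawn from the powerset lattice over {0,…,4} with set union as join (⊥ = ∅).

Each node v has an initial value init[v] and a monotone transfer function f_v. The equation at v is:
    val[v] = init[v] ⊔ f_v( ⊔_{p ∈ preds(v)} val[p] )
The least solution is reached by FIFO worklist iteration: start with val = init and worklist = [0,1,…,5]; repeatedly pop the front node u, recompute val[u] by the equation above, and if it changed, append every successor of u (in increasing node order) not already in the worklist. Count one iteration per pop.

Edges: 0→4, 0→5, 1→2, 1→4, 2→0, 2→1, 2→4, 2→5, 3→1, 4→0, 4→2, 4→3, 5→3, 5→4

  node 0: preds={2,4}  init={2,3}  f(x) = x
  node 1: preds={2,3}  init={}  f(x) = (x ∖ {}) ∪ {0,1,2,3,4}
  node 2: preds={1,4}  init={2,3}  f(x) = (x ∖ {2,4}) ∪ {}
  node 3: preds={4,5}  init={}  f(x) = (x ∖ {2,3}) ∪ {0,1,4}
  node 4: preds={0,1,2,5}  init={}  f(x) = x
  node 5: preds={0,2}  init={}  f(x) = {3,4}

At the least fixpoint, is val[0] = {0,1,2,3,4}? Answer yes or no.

yes

Trace (12 dequeues):
  [1] u=0 | in {2,3} | out {2,3} | ==
  [2] u=1 | in {2,3} | out {0,1,2,3,4} | prev {} | push {}
  [3] u=2 | in {0,1,2,3,4} | out {0,1,2,3} | prev {2,3} | push {0,1}
  [4] u=3 | in {} | out {0,1,4} | prev {} | push {}
  [5] u=4 | in {0,1,2,3,4} | out {0,1,2,3,4} | prev {} | push {2,3}
  [6] u=5 | in {0,1,2,3} | out {3,4} | prev {} | push {4}
  [7] u=0 | in {0,1,2,3,4} | out {0,1,2,3,4} | prev {2,3} | push {5}
  [8] u=1 | in {0,1,2,3,4} | out {0,1,2,3,4} | ==
  [9] u=2 | in {0,1,2,3,4} | out {0,1,2,3} | ==
  [10] u=3 | in {0,1,2,3,4} | out {0,1,4} | ==
  [11] u=4 | in {0,1,2,3,4} | out {0,1,2,3,4} | ==
  [12] u=5 | in {0,1,2,3,4} | out {3,4} | ==

Converged values:
  [0] {0,1,2,3,4}
  [1] {0,1,2,3,4}
  [2] {0,1,2,3}
  [3] {0,1,4}
  [4] {0,1,2,3,4}
  [5] {3,4}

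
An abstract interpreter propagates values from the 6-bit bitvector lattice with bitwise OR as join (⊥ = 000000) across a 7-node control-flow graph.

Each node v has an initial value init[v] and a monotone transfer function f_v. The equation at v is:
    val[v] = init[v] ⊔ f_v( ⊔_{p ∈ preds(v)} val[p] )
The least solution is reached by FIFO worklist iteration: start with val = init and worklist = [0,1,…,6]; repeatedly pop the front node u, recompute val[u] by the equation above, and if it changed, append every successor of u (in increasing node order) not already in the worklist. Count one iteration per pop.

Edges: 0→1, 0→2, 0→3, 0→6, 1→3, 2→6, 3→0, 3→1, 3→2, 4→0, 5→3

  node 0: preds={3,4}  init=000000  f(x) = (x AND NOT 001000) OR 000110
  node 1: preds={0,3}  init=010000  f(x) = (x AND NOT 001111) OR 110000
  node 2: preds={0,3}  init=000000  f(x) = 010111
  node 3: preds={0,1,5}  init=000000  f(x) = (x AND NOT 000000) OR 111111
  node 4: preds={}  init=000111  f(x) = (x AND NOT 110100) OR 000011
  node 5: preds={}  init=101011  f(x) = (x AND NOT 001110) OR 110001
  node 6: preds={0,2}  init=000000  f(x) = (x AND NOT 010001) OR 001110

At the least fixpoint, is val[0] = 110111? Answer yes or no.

yes

Trace (12 dequeues):
  [1] u=0 | in 000111 | out 000111 | prev 000000 | push {}
  [2] u=1 | in 000111 | out 110000 | prev 010000 | push {}
  [3] u=2 | in 000111 | out 010111 | prev 000000 | push {}
  [4] u=3 | in 111111 | out 111111 | prev 000000 | push {0,1,2}
  [5] u=4 | in 000000 | out 000111 | ==
  [6] u=5 | in 000000 | out 111011 | prev 101011 | push {3}
  [7] u=6 | in 010111 | out 001110 | prev 000000 | push {}
  [8] u=0 | in 111111 | out 110111 | prev 000111 | push {6}
  [9] u=1 | in 111111 | out 110000 | ==
  [10] u=2 | in 111111 | out 010111 | ==
  [11] u=3 | in 111111 | out 111111 | ==
  [12] u=6 | in 110111 | out 101110 | prev 001110 | push {}

Converged values:
  [0] 110111
  [1] 110000
  [2] 010111
  [3] 111111
  [4] 000111
  [5] 111011
  [6] 101110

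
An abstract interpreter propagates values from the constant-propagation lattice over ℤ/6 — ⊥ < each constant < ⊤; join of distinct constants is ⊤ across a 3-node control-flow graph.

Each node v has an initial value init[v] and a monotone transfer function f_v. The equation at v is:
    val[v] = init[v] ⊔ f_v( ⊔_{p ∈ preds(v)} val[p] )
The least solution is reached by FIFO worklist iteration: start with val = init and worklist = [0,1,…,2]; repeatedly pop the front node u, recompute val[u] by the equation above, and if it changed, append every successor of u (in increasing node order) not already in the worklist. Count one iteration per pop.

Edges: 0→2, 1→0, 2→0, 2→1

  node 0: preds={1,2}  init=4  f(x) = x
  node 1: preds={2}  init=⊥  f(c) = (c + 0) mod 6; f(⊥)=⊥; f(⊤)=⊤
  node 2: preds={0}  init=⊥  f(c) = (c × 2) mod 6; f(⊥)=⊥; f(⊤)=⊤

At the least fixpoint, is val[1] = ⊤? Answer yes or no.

yes

Trace (9 dequeues):
  [1] u=0 | in ⊥ | out 4 | ==
  [2] u=1 | in ⊥ | out ⊥ | ==
  [3] u=2 | in 4 | out 2 | prev ⊥ | push {0,1}
  [4] u=0 | in 2 | out ⊤ | prev 4 | push {2}
  [5] u=1 | in 2 | out 2 | prev ⊥ | push {0}
  [6] u=2 | in ⊤ | out ⊤ | prev 2 | push {1}
  [7] u=0 | in ⊤ | out ⊤ | ==
  [8] u=1 | in ⊤ | out ⊤ | prev 2 | push {0}
  [9] u=0 | in ⊤ | out ⊤ | ==

Converged values:
  [0] ⊤
  [1] ⊤
  [2] ⊤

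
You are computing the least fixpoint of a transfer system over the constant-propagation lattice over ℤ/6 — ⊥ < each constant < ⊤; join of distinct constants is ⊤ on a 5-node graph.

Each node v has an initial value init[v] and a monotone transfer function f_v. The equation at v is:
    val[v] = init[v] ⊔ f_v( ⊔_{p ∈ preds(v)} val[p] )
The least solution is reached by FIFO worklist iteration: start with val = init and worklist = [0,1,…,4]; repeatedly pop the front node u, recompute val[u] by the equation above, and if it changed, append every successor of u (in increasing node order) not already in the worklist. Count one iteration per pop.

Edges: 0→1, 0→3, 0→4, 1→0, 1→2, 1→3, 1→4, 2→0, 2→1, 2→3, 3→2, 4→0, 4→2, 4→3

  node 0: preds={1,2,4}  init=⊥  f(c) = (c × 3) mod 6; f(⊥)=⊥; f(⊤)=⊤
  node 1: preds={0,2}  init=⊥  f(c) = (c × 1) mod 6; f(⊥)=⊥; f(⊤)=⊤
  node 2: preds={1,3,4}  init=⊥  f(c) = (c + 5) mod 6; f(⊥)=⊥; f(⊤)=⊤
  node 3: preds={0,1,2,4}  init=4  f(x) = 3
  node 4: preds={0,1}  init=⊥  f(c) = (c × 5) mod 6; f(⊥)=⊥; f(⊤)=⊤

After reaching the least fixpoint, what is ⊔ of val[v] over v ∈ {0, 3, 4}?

⊤

Iteration log — 18 steps:
  step 1. node 0  ⊔preds=⊥  new=⊥  stable
  step 2. node 1  ⊔preds=⊥  new=⊥  stable
  step 3. node 2  ⊔preds=4  new=3  old=⊥  +wl: 0,1
  step 4. node 3  ⊔preds=3  new=⊤  old=4  +wl: 2
  step 5. node 4  ⊔preds=⊥  new=⊥  stable
  step 6. node 0  ⊔preds=3  new=3  old=⊥  +wl: 3,4
  step 7. node 1  ⊔preds=3  new=3  old=⊥  +wl: 0
  step 8. node 2  ⊔preds=⊤  new=⊤  old=3  +wl: 1
  step 9. node 3  ⊔preds=⊤  new=⊤  stable
  step 10. node 4  ⊔preds=3  new=3  old=⊥  +wl: 2,3
  step 11. node 0  ⊔preds=⊤  new=⊤  old=3  +wl: 4
  step 12. node 1  ⊔preds=⊤  new=⊤  old=3  +wl: 0
  step 13. node 2  ⊔preds=⊤  new=⊤  stable
  step 14. node 3  ⊔preds=⊤  new=⊤  stable
  step 15. node 4  ⊔preds=⊤  new=⊤  old=3  +wl: 2,3
  step 16. node 0  ⊔preds=⊤  new=⊤  stable
  step 17. node 2  ⊔preds=⊤  new=⊤  stable
  step 18. node 3  ⊔preds=⊤  new=⊤  stable

Least fixpoint reached:
  node 0: ⊤
  node 1: ⊤
  node 2: ⊤
  node 3: ⊤
  node 4: ⊤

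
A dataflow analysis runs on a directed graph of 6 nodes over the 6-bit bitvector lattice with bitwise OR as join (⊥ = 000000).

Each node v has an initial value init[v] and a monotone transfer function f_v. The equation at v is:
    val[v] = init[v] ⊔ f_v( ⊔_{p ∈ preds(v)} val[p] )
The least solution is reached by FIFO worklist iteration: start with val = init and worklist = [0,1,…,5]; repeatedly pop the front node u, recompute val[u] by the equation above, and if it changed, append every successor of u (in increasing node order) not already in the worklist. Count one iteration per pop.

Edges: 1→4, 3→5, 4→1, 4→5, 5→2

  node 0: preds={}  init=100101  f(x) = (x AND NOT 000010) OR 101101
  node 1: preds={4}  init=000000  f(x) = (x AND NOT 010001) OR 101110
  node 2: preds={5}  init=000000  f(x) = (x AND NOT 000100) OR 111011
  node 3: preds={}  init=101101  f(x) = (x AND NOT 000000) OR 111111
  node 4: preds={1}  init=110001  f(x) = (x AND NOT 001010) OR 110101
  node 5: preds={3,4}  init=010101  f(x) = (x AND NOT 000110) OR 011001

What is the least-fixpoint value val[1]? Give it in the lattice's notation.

101110

Iteration log — 8 steps:
  step 1. node 0  ⊔preds=000000  new=101101  old=100101  +wl: 
  step 2. node 1  ⊔preds=110001  new=101110  old=000000  +wl: 
  step 3. node 2  ⊔preds=010101  new=111011  old=000000  +wl: 
  step 4. node 3  ⊔preds=000000  new=111111  old=101101  +wl: 
  step 5. node 4  ⊔preds=101110  new=110101  old=110001  +wl: 1
  step 6. node 5  ⊔preds=111111  new=111101  old=010101  +wl: 2
  step 7. node 1  ⊔preds=110101  new=101110  stable
  step 8. node 2  ⊔preds=111101  new=111011  stable

Least fixpoint reached:
  node 0: 101101
  node 1: 101110
  node 2: 111011
  node 3: 111111
  node 4: 110101
  node 5: 111101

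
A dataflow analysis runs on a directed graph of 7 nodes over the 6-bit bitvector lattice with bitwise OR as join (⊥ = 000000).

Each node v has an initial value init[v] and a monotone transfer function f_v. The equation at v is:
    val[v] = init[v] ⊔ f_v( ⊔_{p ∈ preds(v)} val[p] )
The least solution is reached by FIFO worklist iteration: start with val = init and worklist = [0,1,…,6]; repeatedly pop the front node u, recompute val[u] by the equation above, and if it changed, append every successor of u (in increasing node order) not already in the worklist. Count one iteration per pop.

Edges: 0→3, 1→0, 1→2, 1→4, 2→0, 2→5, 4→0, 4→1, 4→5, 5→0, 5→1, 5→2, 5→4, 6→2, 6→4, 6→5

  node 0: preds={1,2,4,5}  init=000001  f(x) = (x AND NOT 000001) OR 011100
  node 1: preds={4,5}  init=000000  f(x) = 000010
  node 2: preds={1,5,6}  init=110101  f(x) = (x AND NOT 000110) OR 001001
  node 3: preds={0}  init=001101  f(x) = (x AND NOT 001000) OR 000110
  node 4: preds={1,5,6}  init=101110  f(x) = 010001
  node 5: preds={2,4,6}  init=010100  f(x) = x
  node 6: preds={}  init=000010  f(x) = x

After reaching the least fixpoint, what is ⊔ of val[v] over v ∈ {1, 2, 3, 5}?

Worklist (11 pops):
  #1 pop 0: in=111111 → 111111 (was 000001); enqueue []
  #2 pop 1: in=111110 → 000010 (was 000000); enqueue [0]
  #3 pop 2: in=010110 → 111101 (was 110101); enqueue []
  #4 pop 3: in=111111 → 111111 (was 001101); enqueue []
  #5 pop 4: in=010110 → 111111 (was 101110); enqueue [1]
  #6 pop 5: in=111111 → 111111 (was 010100); enqueue [2,4]
  #7 pop 6: in=000000 → 000010 (no change)
  #8 pop 0: in=111111 → 111111 (no change)
  #9 pop 1: in=111111 → 000010 (no change)
  #10 pop 2: in=111111 → 111101 (no change)
  #11 pop 4: in=111111 → 111111 (no change)

Fixpoint:
  val[0] = 111111
  val[1] = 000010
  val[2] = 111101
  val[3] = 111111
  val[4] = 111111
  val[5] = 111111
  val[6] = 000010

111111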